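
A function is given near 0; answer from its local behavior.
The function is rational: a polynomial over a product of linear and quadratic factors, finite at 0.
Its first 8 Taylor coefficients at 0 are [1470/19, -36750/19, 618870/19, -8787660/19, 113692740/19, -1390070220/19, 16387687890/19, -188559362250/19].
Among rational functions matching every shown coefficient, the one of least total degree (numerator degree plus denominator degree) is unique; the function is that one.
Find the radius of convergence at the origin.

The radius of convergence is 11/2 - (3/2)*sqrt(13).

No rational of total degree below 4 reproduces all 8 coefficients; solving the [0/4] Pade equations on them gives f(ε) = 30/(19*(ε + 1/7)**2*(ε**2 + 11*ε + 1)), whose expansion matches every shown term.
Denominator factor (ε + 1/7)^2: pole of order 2 at -1/7, modulus 1/7.
Denominator factor (ε**2 + 11*ε + 1): discriminant 117, real irrational roots -11/2 + (3/2)*sqrt(13) and -11/2 - (3/2)*sqrt(13); poles of order 1, moduli 11/2 - (3/2)*sqrt(13) and 11/2 + (3/2)*sqrt(13).
The radius of convergence is the smallest modulus among the singular points: 11/2 - (3/2)*sqrt(13).


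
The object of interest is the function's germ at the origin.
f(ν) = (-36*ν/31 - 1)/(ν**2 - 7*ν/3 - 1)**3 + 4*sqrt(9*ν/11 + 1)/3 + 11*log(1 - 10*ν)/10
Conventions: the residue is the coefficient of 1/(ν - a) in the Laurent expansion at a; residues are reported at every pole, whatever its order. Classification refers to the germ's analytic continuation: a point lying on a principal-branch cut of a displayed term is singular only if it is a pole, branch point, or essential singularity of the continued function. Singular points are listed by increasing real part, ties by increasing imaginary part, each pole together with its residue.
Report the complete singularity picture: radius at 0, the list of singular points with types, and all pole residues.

Radius of convergence at 0: 1/10.
At -11/9: an algebraic (square-root) branch point.
At 7/6 - (1/6)*sqrt(85): a pole of order 3; residue (106434/19037875)*sqrt(85).
At 1/10: a logarithmic branch point.
At 7/6 + (1/6)*sqrt(85): a pole of order 3; residue -(106434/19037875)*sqrt(85).

Denominator factor (ν**2 - 7*ν/3 - 1)^3: discriminant 85/9, real irrational roots 7/6 + (1/6)*sqrt(85) and 7/6 - (1/6)*sqrt(85); poles of order 3, moduli 7/6 + (1/6)*sqrt(85) and -7/6 + (1/6)*sqrt(85).
Branch term (4/3)*sqrt(1 - ν/(-11/9)): its argument vanishes at ν = -11/9, a square-root branch point, modulus 11/9.
Branch term (11/10)*log(1 - ν/(1/10)): its argument vanishes at ν = 1/10, a logarithmic branch point, modulus 1/10.
The radius of convergence is the smallest modulus among the singular points: 1/10.
The branch terms are analytic at 7/6 - (1/6)*sqrt(85) and contribute nothing to the residue; only the rational part matters.
The factor ν**2 - 7*ν/3 - 1 splits as (ν - a)(ν - a') with a = 7/6 - (1/6)*sqrt(85), a' = 7/6 + (1/6)*sqrt(85). At the order-3 pole a set g(ν) = (ν - a)^3*(rational part) = [-36*ν/31 - 1] / (ν - a')^3.
Order-3 pole: residue = g''(a)/2; g''(7/6 - (1/6)*sqrt(85)) = (212868/19037875)*sqrt(85), so the residue is (106434/19037875)*sqrt(85).
The branch terms are analytic at 7/6 + (1/6)*sqrt(85) and contribute nothing to the residue; only the rational part matters.
The factor ν**2 - 7*ν/3 - 1 splits as (ν - a)(ν - a') with a = 7/6 + (1/6)*sqrt(85), a' = 7/6 - (1/6)*sqrt(85). At the order-3 pole a set g(ν) = (ν - a)^3*(rational part) = [-36*ν/31 - 1] / (ν - a')^3.
Order-3 pole: residue = g''(a)/2; g''(7/6 + (1/6)*sqrt(85)) = -(212868/19037875)*sqrt(85), so the residue is -(106434/19037875)*sqrt(85).
List the singular points by increasing real part (a conjugate pair: the negative imaginary part first).


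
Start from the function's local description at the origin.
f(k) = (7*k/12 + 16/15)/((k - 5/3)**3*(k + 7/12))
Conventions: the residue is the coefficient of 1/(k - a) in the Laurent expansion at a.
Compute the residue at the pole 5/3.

The residue is 2092/32805.

At the order-3 pole 5/3 set g(k) = (k - (5/3))^3*f(k) = (7*k/12 + 16/15)/(k + 7/12).
Order-3 pole: residue = g''(a)/2; g''(5/3) = 4184/32805, so the residue is 2092/32805.


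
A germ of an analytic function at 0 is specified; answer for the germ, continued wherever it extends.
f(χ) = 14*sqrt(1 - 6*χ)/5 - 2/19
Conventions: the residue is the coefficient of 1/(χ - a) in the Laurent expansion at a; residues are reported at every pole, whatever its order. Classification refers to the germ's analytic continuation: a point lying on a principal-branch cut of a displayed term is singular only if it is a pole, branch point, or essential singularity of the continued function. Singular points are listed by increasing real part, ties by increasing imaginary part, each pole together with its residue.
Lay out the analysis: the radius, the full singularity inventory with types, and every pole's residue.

Branch term (14/5)*sqrt(1 - χ/(1/6)): its argument vanishes at χ = 1/6, a square-root branch point, modulus 1/6.
The radius of convergence is the smallest modulus among the singular points: 1/6.

Radius of convergence at 0: 1/6.
At 1/6: an algebraic (square-root) branch point.


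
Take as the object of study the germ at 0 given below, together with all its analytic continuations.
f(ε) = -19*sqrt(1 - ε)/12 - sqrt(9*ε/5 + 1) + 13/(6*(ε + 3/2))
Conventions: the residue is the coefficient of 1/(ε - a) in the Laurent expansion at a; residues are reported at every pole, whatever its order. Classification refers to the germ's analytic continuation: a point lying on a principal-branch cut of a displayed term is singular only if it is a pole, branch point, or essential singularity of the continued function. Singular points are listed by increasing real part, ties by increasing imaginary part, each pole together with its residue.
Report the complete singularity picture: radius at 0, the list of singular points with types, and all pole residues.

Radius of convergence at 0: 5/9.
At -3/2: a pole of order 1; residue 13/6.
At -5/9: an algebraic (square-root) branch point.
At 1: an algebraic (square-root) branch point.

Denominator factor (ε + 3/2): pole of order 1 at -3/2, modulus 3/2.
Branch term (-1)*sqrt(1 - ε/(-5/9)): its argument vanishes at ε = -5/9, a square-root branch point, modulus 5/9.
Branch term (-19/12)*sqrt(1 - ε/(1)): its argument vanishes at ε = 1, a square-root branch point, modulus 1.
The radius of convergence is the smallest modulus among the singular points: 5/9.
The branch terms are analytic at -3/2 and contribute nothing to the residue; only the rational part matters.
At the order-1 pole -3/2 set g(ε) = (ε - (-3/2))*(rational part) = 13/6.
Simple pole: residue = g(a) at a = -3/2, which is 13/6.
List the singular points by increasing real part (a conjugate pair: the negative imaginary part first).


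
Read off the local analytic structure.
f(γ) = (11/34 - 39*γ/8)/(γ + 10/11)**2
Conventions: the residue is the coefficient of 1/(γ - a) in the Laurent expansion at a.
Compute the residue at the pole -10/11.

At the order-2 pole -10/11 set g(γ) = (γ - (-10/11))^2*f(γ) = 11/34 - 39*γ/8.
Order-2 pole: residue = g'(a); g'(-10/11) = -39/8, so the residue is -39/8.

The residue is -39/8.


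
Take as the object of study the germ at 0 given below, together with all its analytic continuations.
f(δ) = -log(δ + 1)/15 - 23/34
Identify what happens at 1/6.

There is no denominator, hence no pole anywhere.
Branch term log(1 - δ/(-1)): argument at 1/6 is 7/6, nonzero, so 1/6 is not its branch point (a point on a principal cut is still regular for the continued germ).
So the germ continues analytically to 1/6.

The point is a regular point.


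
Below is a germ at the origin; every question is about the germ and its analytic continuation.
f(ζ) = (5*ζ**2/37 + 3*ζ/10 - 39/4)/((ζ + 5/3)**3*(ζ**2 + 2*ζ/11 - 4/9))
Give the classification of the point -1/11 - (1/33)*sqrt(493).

The denominator factor ζ**2 + 2*ζ/11 - 4/9 vanishes at -1/11 - (1/33)*sqrt(493) and appears to the power 1; the numerator there equals -7828913/805860 - (1121/134310)*sqrt(493), nonzero, and no other factor vanishes.
Hence a pole whose order is the multiplicity, 1.

The point is a pole of order 1.


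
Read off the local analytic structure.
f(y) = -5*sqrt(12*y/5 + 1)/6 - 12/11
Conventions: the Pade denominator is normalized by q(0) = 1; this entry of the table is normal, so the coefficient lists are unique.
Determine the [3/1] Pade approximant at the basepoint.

The Pade approximant has numerator coefficients [-127/66, -171/44, -9/10, 9/50]; denominator coefficients [1, 3/2].

Taylor coefficients needed (expand at 0): a_0 = -127/66, a_1 = -1, a_2 = 3/5, a_3 = -18/25, a_4 = 27/25.
Write the denominator as Q(y) = 1 + q1*y. Requiring Q*f - P = O(y^5) with deg P <= 3 kills the coefficients of y^4..y^4 in Q*f:
  y^4: a_4 + q1*a_3 = 0, i.e. 27/25 + (-18/25)*q1 = 0.
Solving this linear system: q1 = 3/2.
The numerator is Q*f truncated at degree 3: P0 = a_0 = -127/66; P1 = a_1 + q1*a_0 = -171/44; P2 = a_2 + q1*a_1 = -9/10; P3 = a_3 + q1*a_2 = 9/50.


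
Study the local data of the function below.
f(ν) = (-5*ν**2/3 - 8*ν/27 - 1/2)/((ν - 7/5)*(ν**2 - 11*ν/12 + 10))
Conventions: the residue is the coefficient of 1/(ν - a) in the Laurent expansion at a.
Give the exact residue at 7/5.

At the order-1 pole 7/5 set g(ν) = (ν - (7/5))*f(ν) = (-5*ν**2/3 - 8*ν/27 - 1/2)/(ν**2 - 11*ν/12 + 10).
Simple pole: residue = g(a) at a = 7/5, which is -11290/28827.

The residue is -11290/28827.


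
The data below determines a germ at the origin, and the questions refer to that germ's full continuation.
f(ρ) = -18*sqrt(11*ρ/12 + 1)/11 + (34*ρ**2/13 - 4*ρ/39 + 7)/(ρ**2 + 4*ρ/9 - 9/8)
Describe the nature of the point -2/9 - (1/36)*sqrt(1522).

The denominator factor ρ**2 + 4*ρ/9 - 9/8 vanishes at -2/9 - (1/36)*sqrt(1522) and appears to the power 1; the numerator there equals 43061/4212 + (37/1053)*sqrt(1522), nonzero, and no other factor vanishes.
The branch terms are analytic at this point.
Hence a pole whose order is the multiplicity, 1.

The point is a pole of order 1.


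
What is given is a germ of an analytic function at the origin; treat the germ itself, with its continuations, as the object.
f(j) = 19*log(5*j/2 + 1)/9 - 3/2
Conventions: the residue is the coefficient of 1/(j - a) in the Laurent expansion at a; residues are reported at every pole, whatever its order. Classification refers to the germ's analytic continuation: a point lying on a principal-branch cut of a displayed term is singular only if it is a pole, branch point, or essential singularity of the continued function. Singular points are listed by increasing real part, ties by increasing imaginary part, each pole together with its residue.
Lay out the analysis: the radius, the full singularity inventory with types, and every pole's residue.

Radius of convergence at 0: 2/5.
At -2/5: a logarithmic branch point.

Branch term (19/9)*log(1 - j/(-2/5)): its argument vanishes at j = -2/5, a logarithmic branch point, modulus 2/5.
The radius of convergence is the smallest modulus among the singular points: 2/5.


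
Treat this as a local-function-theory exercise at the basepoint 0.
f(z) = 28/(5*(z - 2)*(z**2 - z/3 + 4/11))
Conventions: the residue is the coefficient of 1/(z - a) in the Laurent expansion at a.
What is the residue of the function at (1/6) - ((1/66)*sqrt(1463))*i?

The residue is (-231/305) - ((363/5795)*sqrt(1463))*i.

The factor z**2 - z/3 + 4/11 splits as (z - a)(z - a') with a = (1/6) - ((1/66)*sqrt(1463))*i, a' = (1/6) + ((1/66)*sqrt(1463))*i. At the order-1 pole a set g(z) = (z - a)*f(z) = [28/(5*(z - 2))] / (z - a').
Simple pole: residue = g(a) at a = (1/6) - ((1/66)*sqrt(1463))*i, which is (-231/305) - ((363/5795)*sqrt(1463))*i.


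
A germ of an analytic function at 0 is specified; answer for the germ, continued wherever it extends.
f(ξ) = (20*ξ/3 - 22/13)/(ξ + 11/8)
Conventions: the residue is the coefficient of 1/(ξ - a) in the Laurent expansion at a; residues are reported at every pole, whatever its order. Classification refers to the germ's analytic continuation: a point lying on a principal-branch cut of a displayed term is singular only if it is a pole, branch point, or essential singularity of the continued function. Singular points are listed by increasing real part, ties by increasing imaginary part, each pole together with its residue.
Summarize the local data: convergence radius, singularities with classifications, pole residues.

Denominator factor (ξ + 11/8): pole of order 1 at -11/8, modulus 11/8.
The radius of convergence is the smallest modulus among the singular points: 11/8.
At the order-1 pole -11/8 set g(ξ) = (ξ - (-11/8))*f(ξ) = 20*ξ/3 - 22/13.
Simple pole: residue = g(a) at a = -11/8, which is -847/78.

Radius of convergence at 0: 11/8.
At -11/8: a pole of order 1; residue -847/78.


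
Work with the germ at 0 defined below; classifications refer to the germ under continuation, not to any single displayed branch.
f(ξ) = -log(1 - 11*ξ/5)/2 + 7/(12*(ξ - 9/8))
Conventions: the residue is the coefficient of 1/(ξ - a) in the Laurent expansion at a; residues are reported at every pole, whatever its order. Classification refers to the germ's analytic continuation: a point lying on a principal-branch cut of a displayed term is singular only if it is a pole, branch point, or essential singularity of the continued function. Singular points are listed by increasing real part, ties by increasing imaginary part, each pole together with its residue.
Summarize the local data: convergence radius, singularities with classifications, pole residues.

Radius of convergence at 0: 5/11.
At 5/11: a logarithmic branch point.
At 9/8: a pole of order 1; residue 7/12.

Denominator factor (ξ - 9/8): pole of order 1 at 9/8, modulus 9/8.
Branch term (-1/2)*log(1 - ξ/(5/11)): its argument vanishes at ξ = 5/11, a logarithmic branch point, modulus 5/11.
The radius of convergence is the smallest modulus among the singular points: 5/11.
The branch term is analytic at 9/8 and contributes nothing to the residue; only the rational part matters.
At the order-1 pole 9/8 set g(ξ) = (ξ - (9/8))*(rational part) = 7/12.
Simple pole: residue = g(a) at a = 9/8, which is 7/12.
List the singular points by increasing real part (a conjugate pair: the negative imaginary part first).


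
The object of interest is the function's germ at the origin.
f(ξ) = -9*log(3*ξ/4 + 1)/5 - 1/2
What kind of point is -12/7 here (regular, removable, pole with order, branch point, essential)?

The point is a regular point.

There is no denominator, hence no pole anywhere.
Branch term log(1 - ξ/(-4/3)): argument at -12/7 is -2/7, nonzero, so -12/7 is not its branch point (a point on a principal cut is still regular for the continued germ).
So the germ continues analytically to -12/7.


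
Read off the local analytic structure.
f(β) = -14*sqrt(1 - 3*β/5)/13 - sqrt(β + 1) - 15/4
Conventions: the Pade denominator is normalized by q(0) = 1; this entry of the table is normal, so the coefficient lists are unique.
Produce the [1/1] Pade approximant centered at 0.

Taylor coefficients needed (expand at 0): a_0 = -303/52, a_1 = -23/130, a_2 = 451/2600.
Write the denominator as Q(β) = 1 + q1*β. Requiring Q*f - P = O(β^3) with deg P <= 1 kills the coefficients of β^2..β^2 in Q*f:
  β^2: a_2 + q1*a_1 = 0, i.e. 451/2600 + (-23/130)*q1 = 0.
Solving this linear system: q1 = 451/460.
The numerator is Q*f truncated at degree 1: P0 = a_0 = -303/52; P1 = a_1 + q1*a_0 = -28177/4784.

The Pade approximant has numerator coefficients [-303/52, -28177/4784]; denominator coefficients [1, 451/460].


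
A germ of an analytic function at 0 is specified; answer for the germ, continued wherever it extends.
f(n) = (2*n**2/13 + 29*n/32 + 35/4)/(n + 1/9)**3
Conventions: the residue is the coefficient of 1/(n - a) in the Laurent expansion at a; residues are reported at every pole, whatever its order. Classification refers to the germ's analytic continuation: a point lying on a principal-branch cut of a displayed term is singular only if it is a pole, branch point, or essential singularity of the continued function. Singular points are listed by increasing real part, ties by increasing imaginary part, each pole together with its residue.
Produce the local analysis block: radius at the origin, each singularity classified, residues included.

Denominator factor (n + 1/9)^3: pole of order 3 at -1/9, modulus 1/9.
The radius of convergence is the smallest modulus among the singular points: 1/9.
At the order-3 pole -1/9 set g(n) = (n - (-1/9))^3*f(n) = 2*n**2/13 + 29*n/32 + 35/4.
Order-3 pole: residue = g''(a)/2; g''(-1/9) = 4/13, so the residue is 2/13.

Radius of convergence at 0: 1/9.
At -1/9: a pole of order 3; residue 2/13.


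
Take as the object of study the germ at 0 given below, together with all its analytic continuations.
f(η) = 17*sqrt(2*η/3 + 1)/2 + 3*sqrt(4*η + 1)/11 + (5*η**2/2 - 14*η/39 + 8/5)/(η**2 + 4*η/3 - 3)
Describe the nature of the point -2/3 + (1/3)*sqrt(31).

The denominator factor η**2 + 4*η/3 - 3 vanishes at -2/3 + (1/3)*sqrt(31) and appears to the power 1; the numerator there equals 1503/130 - (16/13)*sqrt(31), nonzero, and no other factor vanishes.
The branch terms are analytic at this point.
Hence a pole whose order is the multiplicity, 1.

The point is a pole of order 1.


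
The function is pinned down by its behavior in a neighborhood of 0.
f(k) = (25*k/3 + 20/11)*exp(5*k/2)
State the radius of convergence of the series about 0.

The radius of convergence is infinite.

The factor exp(5*k/2) is entire and contributes no finite singular point.
The polynomial part has no poles.
No finite singular points: the Taylor series at 0 converges everywhere.


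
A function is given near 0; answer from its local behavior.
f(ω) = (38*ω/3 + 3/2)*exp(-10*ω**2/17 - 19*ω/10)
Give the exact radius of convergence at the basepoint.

The factor exp(-10*ω**2/17 - 19*ω/10) is entire and contributes no finite singular point.
The polynomial part has no poles.
No finite singular points: the Taylor series at 0 converges everywhere.

The radius of convergence is infinite.


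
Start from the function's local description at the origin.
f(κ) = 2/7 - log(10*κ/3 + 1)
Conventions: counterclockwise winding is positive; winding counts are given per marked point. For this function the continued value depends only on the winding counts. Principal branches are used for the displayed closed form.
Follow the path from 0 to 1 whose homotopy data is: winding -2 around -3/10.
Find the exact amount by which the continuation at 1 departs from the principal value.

The rational part is single-valued and drops out of the difference; each branch term changes only by its own monodromy.
(-1)*log(1 - κ/(-3/10)): each positive loop around -3/10 adds 2*pi*i to the log, so winding -2 contributes (-1)*(-2)*2*pi*i = (4)*pi*i.
Summing the contributions at κ = 1 gives (4)*pi*i.

Continued minus principal equals (4)*pi*i.


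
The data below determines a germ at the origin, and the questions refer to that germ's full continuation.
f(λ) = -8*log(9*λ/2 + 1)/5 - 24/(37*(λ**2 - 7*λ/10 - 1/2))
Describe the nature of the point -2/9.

The point is a logarithmic branch point.

The term (-8/5)*log(1 - λ/(-2/9)) has argument 1 - -2/9/(-2/9) = 0 at -2/9: a logarithmic (infinitely-sheeted) branch point; the remaining terms are analytic or single-valued there.


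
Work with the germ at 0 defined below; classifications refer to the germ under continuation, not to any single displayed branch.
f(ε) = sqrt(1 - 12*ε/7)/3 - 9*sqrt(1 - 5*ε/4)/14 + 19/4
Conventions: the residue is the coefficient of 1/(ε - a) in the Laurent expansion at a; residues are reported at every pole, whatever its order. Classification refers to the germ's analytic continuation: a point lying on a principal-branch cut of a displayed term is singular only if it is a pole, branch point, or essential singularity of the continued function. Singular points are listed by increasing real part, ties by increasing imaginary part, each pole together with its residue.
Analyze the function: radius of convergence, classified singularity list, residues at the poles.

Branch term (1/3)*sqrt(1 - ε/(7/12)): its argument vanishes at ε = 7/12, a square-root branch point, modulus 7/12.
Branch term (-9/14)*sqrt(1 - ε/(4/5)): its argument vanishes at ε = 4/5, a square-root branch point, modulus 4/5.
The radius of convergence is the smallest modulus among the singular points: 7/12.
List the singular points by increasing real part (a conjugate pair: the negative imaginary part first).

Radius of convergence at 0: 7/12.
At 7/12: an algebraic (square-root) branch point.
At 4/5: an algebraic (square-root) branch point.


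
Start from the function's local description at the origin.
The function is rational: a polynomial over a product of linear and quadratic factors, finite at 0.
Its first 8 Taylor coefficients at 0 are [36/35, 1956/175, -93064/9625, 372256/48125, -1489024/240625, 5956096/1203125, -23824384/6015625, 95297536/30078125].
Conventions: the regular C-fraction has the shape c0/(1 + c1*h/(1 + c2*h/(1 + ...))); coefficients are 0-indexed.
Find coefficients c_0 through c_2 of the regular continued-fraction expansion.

Taylor coefficients (read off): a_0 = 36/35, a_1 = 1956/175, a_2 = -93064/9625.
c0 = a_0 = 36/35. Peel one level at a time: if S = 1 + c*h/S' with S'(0) = 1, then c is the h-coefficient of S and S' = c*h/(S - 1).
S_1 = c0/f = 1 + (-163/15)*h + (4207/33)*h^2 + ...; c1 = -163/15.
S_2 = c1*h/(S_1 - 1) = 1 + (21035/1793)*h + ...; c2 = 21035/1793.

The regular C-fraction coefficients are [36/35, -163/15, 21035/1793].


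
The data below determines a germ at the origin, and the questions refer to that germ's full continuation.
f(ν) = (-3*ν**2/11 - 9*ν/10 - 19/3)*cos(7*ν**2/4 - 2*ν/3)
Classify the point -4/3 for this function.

The point is a regular point.

There is no denominator, hence no pole anywhere.
The factor cos(7*ν**2/4 - 2*ν/3) is entire.
So the germ continues analytically to -4/3.


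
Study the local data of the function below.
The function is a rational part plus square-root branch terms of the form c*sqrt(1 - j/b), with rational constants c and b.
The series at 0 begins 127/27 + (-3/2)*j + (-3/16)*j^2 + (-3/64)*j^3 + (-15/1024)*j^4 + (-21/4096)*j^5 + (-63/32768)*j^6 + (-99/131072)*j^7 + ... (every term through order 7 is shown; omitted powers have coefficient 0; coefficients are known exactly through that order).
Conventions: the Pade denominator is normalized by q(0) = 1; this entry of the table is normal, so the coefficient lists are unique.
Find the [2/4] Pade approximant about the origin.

The Pade approximant has numerator coefficients [127/27, -9690851/2530764, 73176103/101230560]; denominator coefficients [1, -46415/93732, 133579/3749280, 3969/2499520, 4239/39992320].

Taylor coefficients needed (read off): a_0 = 127/27, a_1 = -3/2, a_2 = -3/16, a_3 = -3/64, a_4 = -15/1024, a_5 = -21/4096, a_6 = -63/32768.
Write the denominator as Q(j) = 1 + q1*j + q2*j^2 + q3*j^3 + q4*j^4. Requiring Q*f - P = O(j^7) with deg P <= 2 kills the coefficients of j^3..j^6 in Q*f:
  j^3: a_3 + q1*a_2 + q2*a_1 + q3*a_0 = 0, i.e. -3/64 + (-3/16)*q1 + (-3/2)*q2 + (127/27)*q3 = 0.
  j^4: a_4 + q1*a_3 + q2*a_2 + q3*a_1 + q4*a_0 = 0, i.e. -15/1024 + (-3/64)*q1 + (-3/16)*q2 + (-3/2)*q3 + (127/27)*q4 = 0.
  j^5: a_5 + q1*a_4 + q2*a_3 + q3*a_2 + q4*a_1 = 0, i.e. -21/4096 + (-15/1024)*q1 + (-3/64)*q2 + (-3/16)*q3 + (-3/2)*q4 = 0.
  j^6: a_6 + q1*a_5 + q2*a_4 + q3*a_3 + q4*a_2 = 0, i.e. -63/32768 + (-21/4096)*q1 + (-15/1024)*q2 + (-3/64)*q3 + (-3/16)*q4 = 0.
Solving this linear system: q1 = -46415/93732, q2 = 133579/3749280, q3 = 3969/2499520, q4 = 4239/39992320.
The numerator is Q*f truncated at degree 2: P0 = a_0 = 127/27; P1 = a_1 + q1*a_0 = -9690851/2530764; P2 = a_2 + q1*a_1 + q2*a_0 = 73176103/101230560.


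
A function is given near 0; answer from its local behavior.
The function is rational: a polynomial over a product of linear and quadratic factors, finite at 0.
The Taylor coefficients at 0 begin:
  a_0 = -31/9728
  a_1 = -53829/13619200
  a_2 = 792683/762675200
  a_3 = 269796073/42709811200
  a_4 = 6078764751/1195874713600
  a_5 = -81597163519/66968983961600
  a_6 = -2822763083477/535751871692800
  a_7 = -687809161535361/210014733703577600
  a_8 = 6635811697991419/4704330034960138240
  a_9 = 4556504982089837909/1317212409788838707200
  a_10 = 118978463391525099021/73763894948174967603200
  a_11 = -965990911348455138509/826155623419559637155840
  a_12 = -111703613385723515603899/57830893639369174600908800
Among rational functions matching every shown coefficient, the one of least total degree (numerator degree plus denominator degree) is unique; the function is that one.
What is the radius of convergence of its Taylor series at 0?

The radius of convergence is sqrt(2).

No rational of total degree below 11 reproduces all 13 coefficients; solving the [1/10] Pade equations on them gives f(y) = (39*y/25 - 31/19)/((y**2 - 5*y/4 + 2)**3*(y**2 + 9*y/7 - 8)**2), whose expansion matches every shown term.
Denominator factor (y**2 + 9*y/7 - 8)^2: discriminant 1649/49, real irrational roots -9/14 + (1/14)*sqrt(1649) and -9/14 - (1/14)*sqrt(1649); poles of order 2, moduli -9/14 + (1/14)*sqrt(1649) and 9/14 + (1/14)*sqrt(1649).
Denominator factor (y**2 - 5*y/4 + 2)^3: discriminant -103/16, complex-conjugate roots (5/8) + ((1/8)*sqrt(103))*i and (5/8) - ((1/8)*sqrt(103))*i; poles of order 3, moduli sqrt(2) and sqrt(2).
The radius of convergence is the smallest modulus among the singular points: sqrt(2).


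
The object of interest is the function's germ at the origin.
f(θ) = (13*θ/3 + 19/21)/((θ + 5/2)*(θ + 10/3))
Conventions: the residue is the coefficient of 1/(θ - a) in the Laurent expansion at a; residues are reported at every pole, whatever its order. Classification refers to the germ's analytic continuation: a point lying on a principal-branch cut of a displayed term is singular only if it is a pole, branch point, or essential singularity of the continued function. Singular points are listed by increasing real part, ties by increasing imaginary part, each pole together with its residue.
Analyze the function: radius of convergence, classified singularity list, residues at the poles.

Denominator factor (θ + 10/3): pole of order 1 at -10/3, modulus 10/3.
Denominator factor (θ + 5/2): pole of order 1 at -5/2, modulus 5/2.
The radius of convergence is the smallest modulus among the singular points: 5/2.
At the order-1 pole -10/3 set g(θ) = (θ - (-10/3))*f(θ) = (13*θ/3 + 19/21)/(θ + 5/2).
Simple pole: residue = g(a) at a = -10/3, which is 1706/105.
At the order-1 pole -5/2 set g(θ) = (θ - (-5/2))*f(θ) = (13*θ/3 + 19/21)/(θ + 10/3).
Simple pole: residue = g(a) at a = -5/2, which is -417/35.
List the singular points by increasing real part (a conjugate pair: the negative imaginary part first).

Radius of convergence at 0: 5/2.
At -10/3: a pole of order 1; residue 1706/105.
At -5/2: a pole of order 1; residue -417/35.


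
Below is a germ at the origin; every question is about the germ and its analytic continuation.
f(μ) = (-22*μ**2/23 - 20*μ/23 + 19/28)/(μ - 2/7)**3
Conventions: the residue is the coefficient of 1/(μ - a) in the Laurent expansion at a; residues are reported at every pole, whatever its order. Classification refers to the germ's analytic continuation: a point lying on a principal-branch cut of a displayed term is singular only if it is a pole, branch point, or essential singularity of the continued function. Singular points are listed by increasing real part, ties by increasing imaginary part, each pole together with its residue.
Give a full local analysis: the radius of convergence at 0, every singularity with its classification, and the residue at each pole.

Denominator factor (μ - 2/7)^3: pole of order 3 at 2/7, modulus 2/7.
The radius of convergence is the smallest modulus among the singular points: 2/7.
At the order-3 pole 2/7 set g(μ) = (μ - (2/7))^3*f(μ) = -22*μ**2/23 - 20*μ/23 + 19/28.
Order-3 pole: residue = g''(a)/2; g''(2/7) = -44/23, so the residue is -22/23.

Radius of convergence at 0: 2/7.
At 2/7: a pole of order 3; residue -22/23.


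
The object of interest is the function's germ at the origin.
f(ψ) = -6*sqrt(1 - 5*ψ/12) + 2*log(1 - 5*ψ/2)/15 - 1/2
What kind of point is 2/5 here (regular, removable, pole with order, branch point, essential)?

The term (2/15)*log(1 - ψ/(2/5)) has argument 1 - 2/5/(2/5) = 0 at 2/5: a logarithmic (infinitely-sheeted) branch point; the remaining terms are analytic or single-valued there.

The point is a logarithmic branch point.


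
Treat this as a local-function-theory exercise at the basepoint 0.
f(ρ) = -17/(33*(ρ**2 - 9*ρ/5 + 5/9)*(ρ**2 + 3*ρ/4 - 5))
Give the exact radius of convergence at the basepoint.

The radius of convergence is 9/10 - (1/30)*sqrt(229).

Denominator factor (ρ**2 - 9*ρ/5 + 5/9): discriminant 229/225, real irrational roots 9/10 + (1/30)*sqrt(229) and 9/10 - (1/30)*sqrt(229); poles of order 1, moduli 9/10 + (1/30)*sqrt(229) and 9/10 - (1/30)*sqrt(229).
Denominator factor (ρ**2 + 3*ρ/4 - 5): discriminant 329/16, real irrational roots -3/8 + (1/8)*sqrt(329) and -3/8 - (1/8)*sqrt(329); poles of order 1, moduli -3/8 + (1/8)*sqrt(329) and 3/8 + (1/8)*sqrt(329).
The radius of convergence is the smallest modulus among the singular points: 9/10 - (1/30)*sqrt(229).


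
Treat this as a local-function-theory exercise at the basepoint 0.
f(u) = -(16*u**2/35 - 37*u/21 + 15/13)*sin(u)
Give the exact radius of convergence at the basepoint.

The radius of convergence is infinite.

The factor -sin(u) is entire and contributes no finite singular point.
The polynomial part has no poles.
No finite singular points: the Taylor series at 0 converges everywhere.


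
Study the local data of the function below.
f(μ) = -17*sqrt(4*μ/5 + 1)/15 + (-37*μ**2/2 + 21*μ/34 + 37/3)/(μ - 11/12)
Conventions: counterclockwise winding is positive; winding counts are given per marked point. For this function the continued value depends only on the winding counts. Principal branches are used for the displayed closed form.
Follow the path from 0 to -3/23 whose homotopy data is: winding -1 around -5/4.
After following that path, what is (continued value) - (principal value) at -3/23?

The rational part is single-valued and drops out of the difference; each branch term changes only by its own monodromy.
(-17/15)*sqrt(1 - μ/(-5/4)): winding -1 is odd, the square root flips sign, contributing -2*(-17/15)*sqrt(1 - (-3/23)/(-5/4)) = -2*(-17/15)*sqrt(103/115) = (34/1725)*sqrt(11845).
Summing the contributions at μ = -3/23 gives (34/1725)*sqrt(11845).

Continued minus principal equals (34/1725)*sqrt(11845).


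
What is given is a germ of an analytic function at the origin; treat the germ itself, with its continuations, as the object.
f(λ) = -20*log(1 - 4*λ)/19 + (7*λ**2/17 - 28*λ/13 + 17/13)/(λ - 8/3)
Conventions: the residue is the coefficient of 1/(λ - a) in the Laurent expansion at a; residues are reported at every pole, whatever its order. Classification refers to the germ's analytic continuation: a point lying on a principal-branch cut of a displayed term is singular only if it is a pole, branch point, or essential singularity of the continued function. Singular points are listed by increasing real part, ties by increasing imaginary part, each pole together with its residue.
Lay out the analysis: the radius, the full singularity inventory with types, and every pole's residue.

Denominator factor (λ - 8/3): pole of order 1 at 8/3, modulus 8/3.
Branch term (-20/19)*log(1 - λ/(1/4)): its argument vanishes at λ = 1/4, a logarithmic branch point, modulus 1/4.
The radius of convergence is the smallest modulus among the singular points: 1/4.
The branch term is analytic at 8/3 and contributes nothing to the residue; only the rational part matters.
At the order-1 pole 8/3 set g(λ) = (λ - (8/3))*(rational part) = 7*λ**2/17 - 28*λ/13 + 17/13.
Simple pole: residue = g(a) at a = 8/3, which is -2999/1989.
List the singular points by increasing real part (a conjugate pair: the negative imaginary part first).

Radius of convergence at 0: 1/4.
At 1/4: a logarithmic branch point.
At 8/3: a pole of order 1; residue -2999/1989.


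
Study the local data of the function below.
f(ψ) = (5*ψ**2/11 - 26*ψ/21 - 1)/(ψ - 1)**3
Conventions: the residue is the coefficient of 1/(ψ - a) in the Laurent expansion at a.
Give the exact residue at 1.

At the order-3 pole 1 set g(ψ) = (ψ - (1))^3*f(ψ) = 5*ψ**2/11 - 26*ψ/21 - 1.
Order-3 pole: residue = g''(a)/2; g''(1) = 10/11, so the residue is 5/11.

The residue is 5/11.


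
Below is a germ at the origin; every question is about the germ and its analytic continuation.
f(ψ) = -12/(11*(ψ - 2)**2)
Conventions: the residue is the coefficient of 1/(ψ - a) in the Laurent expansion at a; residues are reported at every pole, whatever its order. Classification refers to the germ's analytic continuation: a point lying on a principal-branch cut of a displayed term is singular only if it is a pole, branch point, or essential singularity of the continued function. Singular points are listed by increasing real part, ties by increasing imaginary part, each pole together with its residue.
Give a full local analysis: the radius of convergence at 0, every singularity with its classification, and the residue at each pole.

Radius of convergence at 0: 2.
At 2: a pole of order 2; residue 0.

Denominator factor (ψ - 2)^2: pole of order 2 at 2, modulus 2.
The radius of convergence is the smallest modulus among the singular points: 2.
At the order-2 pole 2 set g(ψ) = (ψ - (2))^2*f(ψ) = -12/11.
Order-2 pole: residue = g'(a); g'(2) = 0, so the residue is 0.


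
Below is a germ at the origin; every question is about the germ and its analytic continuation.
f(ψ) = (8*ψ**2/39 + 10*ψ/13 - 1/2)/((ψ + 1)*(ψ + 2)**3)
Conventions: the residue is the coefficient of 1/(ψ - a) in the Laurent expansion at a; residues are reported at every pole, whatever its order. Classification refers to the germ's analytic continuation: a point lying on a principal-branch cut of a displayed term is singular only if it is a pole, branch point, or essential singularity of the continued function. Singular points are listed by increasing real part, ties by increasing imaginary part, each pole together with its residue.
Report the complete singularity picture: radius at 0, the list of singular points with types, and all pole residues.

Denominator factor (ψ + 1): pole of order 1 at -1, modulus 1.
Denominator factor (ψ + 2)^3: pole of order 3 at -2, modulus 2.
The radius of convergence is the smallest modulus among the singular points: 1.
At the order-3 pole -2 set g(ψ) = (ψ - (-2))^3*f(ψ) = (8*ψ**2/39 + 10*ψ/13 - 1/2)/(ψ + 1).
Order-3 pole: residue = g''(a)/2; g''(-2) = 83/39, so the residue is 83/78.
At the order-1 pole -1 set g(ψ) = (ψ - (-1))*f(ψ) = (8*ψ**2/39 + 10*ψ/13 - 1/2)/(ψ + 2)**3.
Simple pole: residue = g(a) at a = -1, which is -83/78.
List the singular points by increasing real part (a conjugate pair: the negative imaginary part first).

Radius of convergence at 0: 1.
At -2: a pole of order 3; residue 83/78.
At -1: a pole of order 1; residue -83/78.


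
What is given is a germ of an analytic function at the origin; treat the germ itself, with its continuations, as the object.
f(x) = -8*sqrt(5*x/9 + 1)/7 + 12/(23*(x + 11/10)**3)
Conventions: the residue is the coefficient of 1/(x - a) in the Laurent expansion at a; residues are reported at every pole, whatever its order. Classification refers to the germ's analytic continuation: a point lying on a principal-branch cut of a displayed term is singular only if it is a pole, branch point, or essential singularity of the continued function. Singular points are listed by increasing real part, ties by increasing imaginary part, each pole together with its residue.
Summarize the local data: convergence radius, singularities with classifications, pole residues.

Radius of convergence at 0: 11/10.
At -9/5: an algebraic (square-root) branch point.
At -11/10: a pole of order 3; residue 0.

Denominator factor (x + 11/10)^3: pole of order 3 at -11/10, modulus 11/10.
Branch term (-8/7)*sqrt(1 - x/(-9/5)): its argument vanishes at x = -9/5, a square-root branch point, modulus 9/5.
The radius of convergence is the smallest modulus among the singular points: 11/10.
The branch term is analytic at -11/10 and contributes nothing to the residue; only the rational part matters.
At the order-3 pole -11/10 set g(x) = (x - (-11/10))^3*(rational part) = 12/23.
Order-3 pole: residue = g''(a)/2; g''(-11/10) = 0, so the residue is 0.
List the singular points by increasing real part (a conjugate pair: the negative imaginary part first).


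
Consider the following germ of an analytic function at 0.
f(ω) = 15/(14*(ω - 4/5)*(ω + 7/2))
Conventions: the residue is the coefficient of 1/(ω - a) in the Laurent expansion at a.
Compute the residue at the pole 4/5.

At the order-1 pole 4/5 set g(ω) = (ω - (4/5))*f(ω) = 15/(14*(ω + 7/2)).
Simple pole: residue = g(a) at a = 4/5, which is 75/301.

The residue is 75/301.


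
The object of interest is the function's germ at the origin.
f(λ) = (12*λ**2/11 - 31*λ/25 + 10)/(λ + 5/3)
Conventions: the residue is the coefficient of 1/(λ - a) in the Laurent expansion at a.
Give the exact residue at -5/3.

The residue is 2491/165.

At the order-1 pole -5/3 set g(λ) = (λ - (-5/3))*f(λ) = 12*λ**2/11 - 31*λ/25 + 10.
Simple pole: residue = g(a) at a = -5/3, which is 2491/165.


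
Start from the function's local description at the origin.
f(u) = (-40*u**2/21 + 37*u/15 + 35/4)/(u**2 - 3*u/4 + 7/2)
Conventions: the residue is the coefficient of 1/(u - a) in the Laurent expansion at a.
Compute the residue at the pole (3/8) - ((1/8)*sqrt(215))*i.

The factor u**2 - 3*u/4 + 7/2 splits as (u - a)(u - a') with a = (3/8) - ((1/8)*sqrt(215))*i, a' = (3/8) + ((1/8)*sqrt(215))*i. At the order-1 pole a set g(u) = (u - a)*f(u) = [-40*u**2/21 + 37*u/15 + 35/4] / (u - a').
Simple pole: residue = g(a) at a = (3/8) - ((1/8)*sqrt(215))*i, which is (109/210) + ((13277/45150)*sqrt(215))*i.

The residue is (109/210) + ((13277/45150)*sqrt(215))*i.


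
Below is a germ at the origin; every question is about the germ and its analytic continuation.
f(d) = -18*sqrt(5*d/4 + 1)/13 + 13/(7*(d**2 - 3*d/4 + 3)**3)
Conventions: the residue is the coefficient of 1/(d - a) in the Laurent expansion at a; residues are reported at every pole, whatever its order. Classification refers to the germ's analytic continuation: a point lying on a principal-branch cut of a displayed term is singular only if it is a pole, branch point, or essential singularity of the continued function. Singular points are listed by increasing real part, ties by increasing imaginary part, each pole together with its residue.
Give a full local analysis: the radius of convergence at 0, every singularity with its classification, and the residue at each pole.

Radius of convergence at 0: 4/5.
At -4/5: an algebraic (square-root) branch point.
At (3/8) - ((1/8)*sqrt(183))*i: a pole of order 3; residue ((26624/14299803)*sqrt(183))*i.
At (3/8) + ((1/8)*sqrt(183))*i: a pole of order 3; residue -((26624/14299803)*sqrt(183))*i.

Denominator factor (d**2 - 3*d/4 + 3)^3: discriminant -183/16, complex-conjugate roots (3/8) + ((1/8)*sqrt(183))*i and (3/8) - ((1/8)*sqrt(183))*i; poles of order 3, moduli sqrt(3) and sqrt(3).
Branch term (-18/13)*sqrt(1 - d/(-4/5)): its argument vanishes at d = -4/5, a square-root branch point, modulus 4/5.
The radius of convergence is the smallest modulus among the singular points: 4/5.
The branch term is analytic at (3/8) - ((1/8)*sqrt(183))*i and contributes nothing to the residue; only the rational part matters.
The factor d**2 - 3*d/4 + 3 splits as (d - a)(d - a') with a = (3/8) - ((1/8)*sqrt(183))*i, a' = (3/8) + ((1/8)*sqrt(183))*i. At the order-3 pole a set g(d) = (d - a)^3*(rational part) = [13/7] / (d - a')^3.
Order-3 pole: residue = g''(a)/2; g''((3/8) - ((1/8)*sqrt(183))*i) = ((53248/14299803)*sqrt(183))*i, so the residue is ((26624/14299803)*sqrt(183))*i.
The branch term is analytic at (3/8) + ((1/8)*sqrt(183))*i and contributes nothing to the residue; only the rational part matters.
The factor d**2 - 3*d/4 + 3 splits as (d - a)(d - a') with a = (3/8) + ((1/8)*sqrt(183))*i, a' = (3/8) - ((1/8)*sqrt(183))*i. At the order-3 pole a set g(d) = (d - a)^3*(rational part) = [13/7] / (d - a')^3.
Order-3 pole: residue = g''(a)/2; g''((3/8) + ((1/8)*sqrt(183))*i) = -((53248/14299803)*sqrt(183))*i, so the residue is -((26624/14299803)*sqrt(183))*i.
List the singular points by increasing real part (a conjugate pair: the negative imaginary part first).
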